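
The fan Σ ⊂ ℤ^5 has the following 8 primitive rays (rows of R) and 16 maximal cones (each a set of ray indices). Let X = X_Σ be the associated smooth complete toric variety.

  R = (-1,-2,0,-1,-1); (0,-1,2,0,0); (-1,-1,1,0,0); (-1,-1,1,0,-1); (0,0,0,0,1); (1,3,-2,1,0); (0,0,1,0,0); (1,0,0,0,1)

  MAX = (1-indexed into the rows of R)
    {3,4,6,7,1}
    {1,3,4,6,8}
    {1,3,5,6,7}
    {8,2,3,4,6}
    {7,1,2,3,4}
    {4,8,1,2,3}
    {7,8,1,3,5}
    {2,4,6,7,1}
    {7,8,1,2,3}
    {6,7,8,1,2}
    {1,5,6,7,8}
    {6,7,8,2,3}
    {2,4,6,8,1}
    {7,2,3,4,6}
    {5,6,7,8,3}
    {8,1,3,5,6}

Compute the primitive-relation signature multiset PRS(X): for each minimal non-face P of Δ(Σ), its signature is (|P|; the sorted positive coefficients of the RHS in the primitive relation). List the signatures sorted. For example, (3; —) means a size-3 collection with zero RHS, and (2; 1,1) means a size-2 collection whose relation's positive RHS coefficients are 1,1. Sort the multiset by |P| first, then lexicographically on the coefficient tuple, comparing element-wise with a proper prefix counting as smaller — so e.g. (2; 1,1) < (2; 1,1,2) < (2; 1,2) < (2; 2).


Minimal non-faces — 5 found among 8 rays, 16 max cones:

  {4,5}:  v_{4} + v_{5} = v_{3} ; sig = (2; 1)
  {2,5}:  v_{2} + v_{5} = v_{3} + v_{7} + v_{8} ; sig = (2; 1,1,1)
  {4,7,8}:  v_{4} + v_{7} + v_{8} = v_{2} ; sig = (3; 1)
  {1,2,3,6}:  v_{1} + v_{2} + v_{3} + v_{6} = v_{4} ; sig = (4; 1)
  {1,3,6,7,8}:  v_{1} + v_{3} + v_{6} + v_{7} + v_{8} = 0 ; sig = (5; —)

Signatures (|P|; sorted positive RHS coefficients), sorted:
    |P|=2: 2 collections, coeffs (1), (1,1,1)
    |P|=3: 1 collection, coeffs (1)
    |P|=4: 1 collection, coeffs (1)
    |P|=5: 1 collection, coeffs ()


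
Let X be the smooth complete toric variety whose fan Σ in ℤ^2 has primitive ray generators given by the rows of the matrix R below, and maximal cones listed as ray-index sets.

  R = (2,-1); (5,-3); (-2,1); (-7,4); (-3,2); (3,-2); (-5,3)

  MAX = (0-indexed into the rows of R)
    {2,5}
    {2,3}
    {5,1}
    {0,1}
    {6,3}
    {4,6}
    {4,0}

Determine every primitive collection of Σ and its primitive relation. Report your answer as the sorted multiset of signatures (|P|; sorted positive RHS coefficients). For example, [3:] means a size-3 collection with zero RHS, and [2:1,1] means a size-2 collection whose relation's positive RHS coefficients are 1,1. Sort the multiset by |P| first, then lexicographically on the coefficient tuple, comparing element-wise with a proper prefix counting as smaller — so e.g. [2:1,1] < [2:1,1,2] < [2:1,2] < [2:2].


Δ(Σ) — 7 vertices, 14 min non-faces:

  P = {0,2}:  v_{0} + v_{2} = 0  ⟹  sig = [2:]
  P = {1,6}:  v_{1} + v_{6} = 0  ⟹  sig = [2:]
  P = {4,5}:  v_{4} + v_{5} = 0  ⟹  sig = [2:]
  P = {0,3}:  v_{0} + v_{3} = v_{6}  ⟹  sig = [2:1]
  P = {0,5}:  v_{0} + v_{5} = v_{1}  ⟹  sig = [2:1]
  P = {0,6}:  v_{0} + v_{6} = v_{4}  ⟹  sig = [2:1]
  P = {1,2}:  v_{1} + v_{2} = v_{5}  ⟹  sig = [2:1]
  P = {1,3}:  v_{1} + v_{3} = v_{2}  ⟹  sig = [2:1]
  P = {1,4}:  v_{1} + v_{4} = v_{0}  ⟹  sig = [2:1]
  P = {2,4}:  v_{2} + v_{4} = v_{6}  ⟹  sig = [2:1]
  P = {2,6}:  v_{2} + v_{6} = v_{3}  ⟹  sig = [2:1]
  P = {5,6}:  v_{5} + v_{6} = v_{2}  ⟹  sig = [2:1]
  P = {3,4}:  v_{3} + v_{4} = 2·v_{6}  ⟹  sig = [2:2]
  P = {3,5}:  v_{3} + v_{5} = 2·v_{2}  ⟹  sig = [2:2]

Hence PRS(X_Σ) =
{ [2:] ×3,  [2:1] ×9,  [2:2] ×2 }


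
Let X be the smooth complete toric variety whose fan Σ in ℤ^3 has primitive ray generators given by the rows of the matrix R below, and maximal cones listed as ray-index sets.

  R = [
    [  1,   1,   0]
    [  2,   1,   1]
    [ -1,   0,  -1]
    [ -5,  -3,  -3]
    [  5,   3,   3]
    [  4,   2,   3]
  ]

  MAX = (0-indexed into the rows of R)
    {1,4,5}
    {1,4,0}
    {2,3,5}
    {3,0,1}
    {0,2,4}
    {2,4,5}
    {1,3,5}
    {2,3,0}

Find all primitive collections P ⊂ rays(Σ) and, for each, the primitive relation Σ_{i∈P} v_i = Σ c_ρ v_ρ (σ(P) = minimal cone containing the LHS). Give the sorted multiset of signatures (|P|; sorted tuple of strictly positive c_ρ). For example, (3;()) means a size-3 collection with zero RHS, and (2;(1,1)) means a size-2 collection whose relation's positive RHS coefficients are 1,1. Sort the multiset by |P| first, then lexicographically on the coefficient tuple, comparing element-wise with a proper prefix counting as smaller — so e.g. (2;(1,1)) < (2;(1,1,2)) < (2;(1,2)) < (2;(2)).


Minimal non-faces — 3 found among 6 rays, 8 max cones:

  P={3,4}:  v_{3} + v_{4} = 0 — sig = (2;())
  P={0,5}:  v_{0} + v_{5} = v_{4} — sig = (2;(1))
  P={1,2}:  v_{1} + v_{2} = v_{0} — sig = (2;(1))

so the primitive-relation signature multiset is
    |P|=2: 3 collections, coeffs (), (1), (1)


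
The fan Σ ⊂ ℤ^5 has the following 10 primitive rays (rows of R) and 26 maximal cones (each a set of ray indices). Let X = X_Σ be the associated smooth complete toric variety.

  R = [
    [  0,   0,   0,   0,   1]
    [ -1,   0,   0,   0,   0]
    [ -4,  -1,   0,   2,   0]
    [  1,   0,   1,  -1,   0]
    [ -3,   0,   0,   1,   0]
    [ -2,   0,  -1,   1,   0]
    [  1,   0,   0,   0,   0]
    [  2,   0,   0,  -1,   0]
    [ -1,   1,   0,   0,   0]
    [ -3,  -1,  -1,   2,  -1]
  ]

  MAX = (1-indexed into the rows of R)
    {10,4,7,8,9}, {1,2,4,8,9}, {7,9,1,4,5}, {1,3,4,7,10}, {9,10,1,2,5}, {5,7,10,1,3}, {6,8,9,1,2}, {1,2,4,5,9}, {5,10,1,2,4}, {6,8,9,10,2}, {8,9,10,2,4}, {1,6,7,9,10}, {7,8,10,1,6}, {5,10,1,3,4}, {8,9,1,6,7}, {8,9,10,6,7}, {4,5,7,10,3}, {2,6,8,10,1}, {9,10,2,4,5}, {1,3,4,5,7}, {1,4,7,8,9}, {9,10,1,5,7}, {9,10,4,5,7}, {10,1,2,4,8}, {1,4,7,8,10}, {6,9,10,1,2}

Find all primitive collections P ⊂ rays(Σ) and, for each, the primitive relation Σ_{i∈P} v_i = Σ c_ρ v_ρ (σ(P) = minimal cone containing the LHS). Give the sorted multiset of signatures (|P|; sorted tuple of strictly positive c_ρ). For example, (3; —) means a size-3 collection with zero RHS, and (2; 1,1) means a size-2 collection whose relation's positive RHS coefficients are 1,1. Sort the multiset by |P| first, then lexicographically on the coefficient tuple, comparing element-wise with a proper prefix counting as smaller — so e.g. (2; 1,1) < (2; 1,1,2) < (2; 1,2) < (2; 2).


11 collections generate NE(X_Σ); each relation:

  P = {2,7}:  v_{2} + v_{7} = 0  →  sig = (2; —)
  P = {4,6}:  v_{4} + v_{6} = v_{2}  →  sig = (2; 1)
  P = {5,8}:  v_{5} + v_{8} = v_{2}  →  sig = (2; 1)
  P = {3,6}:  v_{3} + v_{6} = v_{1} + v_{5} + v_{10}  →  sig = (2; 1,1,1)
  P = {3,8}:  v_{3} + v_{8} = v_{1} + v_{4} + v_{10}  →  sig = (2; 1,1,1)
  P = {2,3}:  v_{2} + v_{3} = v_{1} + v_{4} + v_{5} + v_{10}  →  sig = (2; 1,1,1,1)
  P = {5,6}:  v_{5} + v_{6} = v_{1} + v_{2} + v_{9} + v_{10}  →  sig = (2; 1,1,1,1)
  P = {3,9}:  v_{3} + v_{9} = 2·v_{5} + v_{7}  →  sig = (2; 1,2)
  P = {1,4,9,10}:  v_{1} + v_{4} + v_{9} + v_{10} = v_{5}  →  sig = (4; 1)
  P = {1,8,9,10}:  v_{1} + v_{8} + v_{9} + v_{10} = v_{6}  →  sig = (4; 1)
  P = {1,4,5,7,10}:  v_{1} + v_{4} + v_{5} + v_{7} + v_{10} = v_{3}  →  sig = (5; 1)

Sorted signature multiset PRS(X):
    (2; —)
    (2; 1)
    (2; 1)
    (2; 1,1,1)
    (2; 1,1,1)
    (2; 1,1,1,1)
    (2; 1,1,1,1)
    (2; 1,2)
    (4; 1)
    (4; 1)
    (5; 1)


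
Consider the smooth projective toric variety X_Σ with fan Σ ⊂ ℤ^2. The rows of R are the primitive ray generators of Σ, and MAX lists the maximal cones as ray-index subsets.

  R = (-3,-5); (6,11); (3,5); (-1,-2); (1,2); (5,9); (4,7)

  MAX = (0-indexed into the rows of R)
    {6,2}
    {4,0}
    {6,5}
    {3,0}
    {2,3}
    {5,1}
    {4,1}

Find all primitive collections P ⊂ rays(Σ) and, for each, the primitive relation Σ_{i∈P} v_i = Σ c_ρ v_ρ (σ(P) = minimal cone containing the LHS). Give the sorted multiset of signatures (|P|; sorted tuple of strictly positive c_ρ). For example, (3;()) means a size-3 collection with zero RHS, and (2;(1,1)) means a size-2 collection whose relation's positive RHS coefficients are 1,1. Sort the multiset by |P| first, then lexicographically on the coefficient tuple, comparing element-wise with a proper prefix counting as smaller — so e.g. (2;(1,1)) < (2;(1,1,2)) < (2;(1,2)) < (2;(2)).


|primitive collections| = 14. Relations:

  P = {0,2}:  v_{0} + v_{2} = 0  ⟹  sig = (2;())
  P = {3,4}:  v_{3} + v_{4} = 0  ⟹  sig = (2;())
  P = {0,6}:  v_{0} + v_{6} = v_{4}  ⟹  sig = (2;(1))
  P = {1,3}:  v_{1} + v_{3} = v_{5}  ⟹  sig = (2;(1))
  P = {2,4}:  v_{2} + v_{4} = v_{6}  ⟹  sig = (2;(1))
  P = {3,5}:  v_{3} + v_{5} = v_{6}  ⟹  sig = (2;(1))
  P = {3,6}:  v_{3} + v_{6} = v_{2}  ⟹  sig = (2;(1))
  P = {4,5}:  v_{4} + v_{5} = v_{1}  ⟹  sig = (2;(1))
  P = {4,6}:  v_{4} + v_{6} = v_{5}  ⟹  sig = (2;(1))
  P = {1,2}:  v_{1} + v_{2} = v_{5} + v_{6}  ⟹  sig = (2;(1,1))
  P = {0,5}:  v_{0} + v_{5} = 2·v_{4}  ⟹  sig = (2;(2))
  P = {1,6}:  v_{1} + v_{6} = 2·v_{5}  ⟹  sig = (2;(2))
  P = {2,5}:  v_{2} + v_{5} = 2·v_{6}  ⟹  sig = (2;(2))
  P = {0,1}:  v_{0} + v_{1} = 3·v_{4}  ⟹  sig = (2;(3))

Sorted signature multiset PRS(X):
    (2;())
    (2;())
    (2;(1))
    (2;(1))
    (2;(1))
    (2;(1))
    (2;(1))
    (2;(1))
    (2;(1))
    (2;(1,1))
    (2;(2))
    (2;(2))
    (2;(2))
    (2;(3))


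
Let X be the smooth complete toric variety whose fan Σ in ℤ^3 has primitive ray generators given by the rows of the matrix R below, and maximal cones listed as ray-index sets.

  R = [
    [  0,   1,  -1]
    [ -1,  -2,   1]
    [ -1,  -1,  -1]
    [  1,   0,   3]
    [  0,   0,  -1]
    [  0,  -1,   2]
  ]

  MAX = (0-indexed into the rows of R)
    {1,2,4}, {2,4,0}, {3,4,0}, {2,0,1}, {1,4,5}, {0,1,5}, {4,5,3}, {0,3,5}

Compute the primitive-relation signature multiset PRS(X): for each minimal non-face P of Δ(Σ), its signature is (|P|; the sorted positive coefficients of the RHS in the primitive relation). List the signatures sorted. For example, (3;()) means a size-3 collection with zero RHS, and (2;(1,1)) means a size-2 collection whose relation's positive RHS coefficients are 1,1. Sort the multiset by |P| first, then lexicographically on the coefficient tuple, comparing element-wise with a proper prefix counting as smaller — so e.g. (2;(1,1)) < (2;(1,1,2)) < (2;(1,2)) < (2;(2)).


5 minimal non-faces of Δ(Σ) (on 6 rays):

  P = {2,3}:  v_{2} + v_{3} = v_{5}  →  sig = (2;(1))
  P = {2,5}:  v_{2} + v_{5} = v_{1}  →  sig = (2;(1))
  P = {1,3}:  v_{1} + v_{3} = 2·v_{5}  →  sig = (2;(2))
  P = {0,4,5}:  v_{0} + v_{4} + v_{5} = 0  →  sig = (3;())
  P = {0,1,4}:  v_{0} + v_{1} + v_{4} = v_{2}  →  sig = (3;(1))

Signatures (|P|; sorted positive RHS coefficients), sorted:
    |P|=2: 3 collections, coeffs (1), (1), (2)
    |P|=3: 2 collections, coeffs (), (1)


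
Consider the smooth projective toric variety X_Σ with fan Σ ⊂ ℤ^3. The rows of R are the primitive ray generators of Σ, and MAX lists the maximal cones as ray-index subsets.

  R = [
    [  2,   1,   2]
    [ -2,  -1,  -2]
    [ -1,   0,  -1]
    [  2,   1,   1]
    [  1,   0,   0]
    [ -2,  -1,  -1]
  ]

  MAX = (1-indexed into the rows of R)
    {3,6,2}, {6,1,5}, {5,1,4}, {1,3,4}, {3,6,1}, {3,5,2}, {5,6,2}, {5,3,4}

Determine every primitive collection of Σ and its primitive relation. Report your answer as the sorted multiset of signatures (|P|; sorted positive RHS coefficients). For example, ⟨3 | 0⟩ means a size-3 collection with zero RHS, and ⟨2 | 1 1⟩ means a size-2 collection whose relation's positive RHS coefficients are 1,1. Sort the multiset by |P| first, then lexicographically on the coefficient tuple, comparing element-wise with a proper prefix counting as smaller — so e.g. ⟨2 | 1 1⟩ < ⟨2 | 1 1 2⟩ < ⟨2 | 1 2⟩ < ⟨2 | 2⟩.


Δ(Σ) — 6 vertices, 5 min non-faces:

  P = {1,2}:  v_{1} + v_{2} = 0 ; sig = ⟨2 | 0⟩
  P = {4,6}:  v_{4} + v_{6} = 0 ; sig = ⟨2 | 0⟩
  P = {2,4}:  v_{2} + v_{4} = v_{3} + v_{5} ; sig = ⟨2 | 1 1⟩
  P = {1,3,5}:  v_{1} + v_{3} + v_{5} = v_{4} ; sig = ⟨3 | 1⟩
  P = {3,5,6}:  v_{3} + v_{5} + v_{6} = v_{2} ; sig = ⟨3 | 1⟩

Sorted signature multiset PRS(X):
    ⟨2 | 0⟩
    ⟨2 | 0⟩
    ⟨2 | 1 1⟩
    ⟨3 | 1⟩
    ⟨3 | 1⟩


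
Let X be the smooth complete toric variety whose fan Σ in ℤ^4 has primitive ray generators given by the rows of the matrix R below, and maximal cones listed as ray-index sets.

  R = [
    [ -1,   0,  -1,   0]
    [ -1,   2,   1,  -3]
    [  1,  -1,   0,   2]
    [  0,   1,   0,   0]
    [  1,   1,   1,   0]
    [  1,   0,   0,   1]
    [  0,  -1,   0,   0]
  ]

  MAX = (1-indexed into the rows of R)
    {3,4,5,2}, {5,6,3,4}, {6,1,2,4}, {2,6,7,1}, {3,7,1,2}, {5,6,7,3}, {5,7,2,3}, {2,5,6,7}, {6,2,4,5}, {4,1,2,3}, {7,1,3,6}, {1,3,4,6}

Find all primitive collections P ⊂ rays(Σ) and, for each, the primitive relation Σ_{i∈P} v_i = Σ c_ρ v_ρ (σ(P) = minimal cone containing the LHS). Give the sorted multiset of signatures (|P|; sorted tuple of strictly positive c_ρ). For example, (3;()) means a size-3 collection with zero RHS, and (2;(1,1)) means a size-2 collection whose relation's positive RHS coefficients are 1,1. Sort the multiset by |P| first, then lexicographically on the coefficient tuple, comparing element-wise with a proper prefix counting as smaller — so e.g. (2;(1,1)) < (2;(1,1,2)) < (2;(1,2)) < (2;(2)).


|primitive collections| = 3. Relations:

  P = {4,7}:  v_{4} + v_{7} = 0 — sig = (2;())
  P = {1,5}:  v_{1} + v_{5} = v_{4} — sig = (2;(1))
  P = {2,3,6}:  v_{2} + v_{3} + v_{6} = v_{5} — sig = (3;(1))

Hence PRS(X_Σ) =
    |P|=2: 2 collections, coeffs (), (1)
    |P|=3: 1 collection, coeffs (1)


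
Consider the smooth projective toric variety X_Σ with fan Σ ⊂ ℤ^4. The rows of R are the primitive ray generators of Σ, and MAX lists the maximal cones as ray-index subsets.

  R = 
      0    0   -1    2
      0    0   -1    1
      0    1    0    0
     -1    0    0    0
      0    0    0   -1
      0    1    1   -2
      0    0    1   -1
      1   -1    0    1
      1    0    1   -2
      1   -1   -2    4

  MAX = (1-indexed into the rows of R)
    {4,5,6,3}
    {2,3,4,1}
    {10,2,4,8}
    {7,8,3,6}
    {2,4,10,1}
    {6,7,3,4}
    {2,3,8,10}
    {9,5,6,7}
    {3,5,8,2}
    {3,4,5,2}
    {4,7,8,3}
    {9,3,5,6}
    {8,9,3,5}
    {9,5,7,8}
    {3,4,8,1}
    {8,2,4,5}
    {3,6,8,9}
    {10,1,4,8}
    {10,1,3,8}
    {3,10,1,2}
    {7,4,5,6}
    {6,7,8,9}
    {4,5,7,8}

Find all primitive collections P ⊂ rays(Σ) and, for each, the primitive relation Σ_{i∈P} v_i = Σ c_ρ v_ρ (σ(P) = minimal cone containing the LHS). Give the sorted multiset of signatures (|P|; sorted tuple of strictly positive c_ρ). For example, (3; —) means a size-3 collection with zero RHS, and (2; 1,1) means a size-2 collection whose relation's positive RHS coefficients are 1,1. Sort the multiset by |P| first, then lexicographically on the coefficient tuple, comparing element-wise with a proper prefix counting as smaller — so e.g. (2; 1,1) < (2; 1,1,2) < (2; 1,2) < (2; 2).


The 20 primitive collections of Σ (r=10, n=4):

  P = {2,7}:  v_{2} + v_{7} = 0 — sig = (2; —)
  P = {1,5}:  v_{1} + v_{5} = v_{2} — sig = (2; 1)
  P = {1,6}:  v_{1} + v_{6} = v_{3} — sig = (2; 1)
  P = {2,6}:  v_{2} + v_{6} = v_{3} + v_{5} — sig = (2; 1,1)
  P = {4,9}:  v_{4} + v_{9} = v_{5} + v_{7} — sig = (2; 1,1)
  P = {7,10}:  v_{7} + v_{10} = v_{1} + v_{8} — sig = (2; 1,1)
  P = {1,7}:  v_{1} + v_{7} = v_{3} + v_{4} + v_{8} — sig = (2; 1,1,1)
  P = {1,9}:  v_{1} + v_{9} = v_{3} + v_{5} + v_{8} — sig = (2; 1,1,1)
  P = {6,10}:  v_{6} + v_{10} = v_{2} + v_{3} + v_{8} — sig = (2; 1,1,1)
  P = {9,10}:  v_{9} + v_{10} = v_{2} + v_{3} + v_{5} + 2·v_{8} — sig = (2; 1,1,1,2)
  P = {2,9}:  v_{2} + v_{9} = v_{3} + 2·v_{5} + v_{8} — sig = (2; 1,1,2)
  P = {5,10}:  v_{5} + v_{10} = 2·v_{2} + v_{8} — sig = (2; 1,2)
  P = {1,2,8}:  v_{1} + v_{2} + v_{8} = v_{10} — sig = (3; 1)
  P = {3,5,7}:  v_{3} + v_{5} + v_{7} = v_{6} — sig = (3; 1)
  P = {4,6,8}:  v_{4} + v_{6} + v_{8} = v_{7} — sig = (3; 1)
  P = {5,6,8}:  v_{5} + v_{6} + v_{8} = v_{9} — sig = (3; 1)
  P = {3,7,9}:  v_{3} + v_{7} + v_{9} = 2·v_{6} + v_{8} — sig = (3; 1,2)
  P = {3,4,10}:  v_{3} + v_{4} + v_{10} = 2·v_{1} — sig = (3; 2)
  P = {3,4,5,8}:  v_{3} + v_{4} + v_{5} + v_{8} = 0 — sig = (4; —)
  P = {2,3,4,8}:  v_{2} + v_{3} + v_{4} + v_{8} = v_{1} — sig = (4; 1)

Hence PRS(X_Σ) =
{ (2; —),  (2; 1) ×2,  (2; 1,1) ×3,  (2; 1,1,1) ×3,  (2; 1,1,1,2),  (2; 1,1,2),  (2; 1,2),  (3; 1) ×4,  (3; 1,2),  (3; 2),  (4; —),  (4; 1) }


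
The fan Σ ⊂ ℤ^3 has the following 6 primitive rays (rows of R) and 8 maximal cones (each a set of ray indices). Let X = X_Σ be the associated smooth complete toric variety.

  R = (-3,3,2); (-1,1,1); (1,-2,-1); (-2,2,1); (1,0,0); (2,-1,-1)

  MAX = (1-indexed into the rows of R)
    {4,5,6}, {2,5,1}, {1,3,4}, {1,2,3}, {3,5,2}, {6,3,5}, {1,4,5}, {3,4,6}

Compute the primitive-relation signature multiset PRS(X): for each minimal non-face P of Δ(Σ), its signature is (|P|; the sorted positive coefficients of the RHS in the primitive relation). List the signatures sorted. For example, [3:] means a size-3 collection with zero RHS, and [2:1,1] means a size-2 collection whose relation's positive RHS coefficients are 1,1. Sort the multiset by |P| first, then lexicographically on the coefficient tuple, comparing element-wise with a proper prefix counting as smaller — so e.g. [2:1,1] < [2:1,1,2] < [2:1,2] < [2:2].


Σ has 5 primitive collections:

  P = {2,4}:  v_{2} + v_{4} = v_{1}  ⇒ sig = [2:1]
  P = {2,6}:  v_{2} + v_{6} = v_{5}  ⇒ sig = [2:1]
  P = {1,6}:  v_{1} + v_{6} = v_{4} + v_{5}  ⇒ sig = [2:1,1]
  P = {3,4,5}:  v_{3} + v_{4} + v_{5} = 0  ⇒ sig = [3:]
  P = {1,3,5}:  v_{1} + v_{3} + v_{5} = v_{2}  ⇒ sig = [3:1]

Hence PRS(X_Σ) =
[[2:1], [2:1], [2:1,1], [3:], [3:1]]


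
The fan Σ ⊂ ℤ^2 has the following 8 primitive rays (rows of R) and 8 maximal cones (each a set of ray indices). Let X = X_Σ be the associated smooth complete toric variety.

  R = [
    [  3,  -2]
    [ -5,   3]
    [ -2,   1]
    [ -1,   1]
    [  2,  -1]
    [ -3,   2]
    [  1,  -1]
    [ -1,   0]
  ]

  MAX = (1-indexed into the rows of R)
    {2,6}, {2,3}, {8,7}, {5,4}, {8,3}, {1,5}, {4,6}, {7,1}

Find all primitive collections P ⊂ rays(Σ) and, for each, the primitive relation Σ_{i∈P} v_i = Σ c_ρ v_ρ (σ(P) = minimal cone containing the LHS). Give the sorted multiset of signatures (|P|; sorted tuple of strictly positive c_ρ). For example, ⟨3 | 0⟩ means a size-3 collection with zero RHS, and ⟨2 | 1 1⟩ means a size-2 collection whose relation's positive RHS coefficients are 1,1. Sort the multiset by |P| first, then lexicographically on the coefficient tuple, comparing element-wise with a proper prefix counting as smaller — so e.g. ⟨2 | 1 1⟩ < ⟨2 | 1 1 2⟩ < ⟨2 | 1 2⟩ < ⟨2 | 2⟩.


Δ(Σ) — 8 vertices, 20 min non-faces:

  P = {1,6}:  v_{1} + v_{6} = 0  ⇒ sig = ⟨2 | 0⟩
  P = {3,5}:  v_{3} + v_{5} = 0  ⇒ sig = ⟨2 | 0⟩
  P = {4,7}:  v_{4} + v_{7} = 0  ⇒ sig = ⟨2 | 0⟩
  P = {1,2}:  v_{1} + v_{2} = v_{3}  ⇒ sig = ⟨2 | 1⟩
  P = {1,3}:  v_{1} + v_{3} = v_{7}  ⇒ sig = ⟨2 | 1⟩
  P = {1,4}:  v_{1} + v_{4} = v_{5}  ⇒ sig = ⟨2 | 1⟩
  P = {2,5}:  v_{2} + v_{5} = v_{6}  ⇒ sig = ⟨2 | 1⟩
  P = {3,4}:  v_{3} + v_{4} = v_{6}  ⇒ sig = ⟨2 | 1⟩
  P = {3,6}:  v_{3} + v_{6} = v_{2}  ⇒ sig = ⟨2 | 1⟩
  P = {3,7}:  v_{3} + v_{7} = v_{8}  ⇒ sig = ⟨2 | 1⟩
  P = {4,8}:  v_{4} + v_{8} = v_{3}  ⇒ sig = ⟨2 | 1⟩
  P = {5,6}:  v_{5} + v_{6} = v_{4}  ⇒ sig = ⟨2 | 1⟩
  P = {5,7}:  v_{5} + v_{7} = v_{1}  ⇒ sig = ⟨2 | 1⟩
  P = {5,8}:  v_{5} + v_{8} = v_{7}  ⇒ sig = ⟨2 | 1⟩
  P = {6,7}:  v_{6} + v_{7} = v_{3}  ⇒ sig = ⟨2 | 1⟩
  P = {1,8}:  v_{1} + v_{8} = 2·v_{7}  ⇒ sig = ⟨2 | 2⟩
  P = {2,4}:  v_{2} + v_{4} = 2·v_{6}  ⇒ sig = ⟨2 | 2⟩
  P = {2,7}:  v_{2} + v_{7} = 2·v_{3}  ⇒ sig = ⟨2 | 2⟩
  P = {6,8}:  v_{6} + v_{8} = 2·v_{3}  ⇒ sig = ⟨2 | 2⟩
  P = {2,8}:  v_{2} + v_{8} = 3·v_{3}  ⇒ sig = ⟨2 | 3⟩

Signatures (|P|; sorted positive RHS coefficients), sorted:
    ⟨2 | 0⟩
    ⟨2 | 0⟩
    ⟨2 | 0⟩
    ⟨2 | 1⟩
    ⟨2 | 1⟩
    ⟨2 | 1⟩
    ⟨2 | 1⟩
    ⟨2 | 1⟩
    ⟨2 | 1⟩
    ⟨2 | 1⟩
    ⟨2 | 1⟩
    ⟨2 | 1⟩
    ⟨2 | 1⟩
    ⟨2 | 1⟩
    ⟨2 | 1⟩
    ⟨2 | 2⟩
    ⟨2 | 2⟩
    ⟨2 | 2⟩
    ⟨2 | 2⟩
    ⟨2 | 3⟩


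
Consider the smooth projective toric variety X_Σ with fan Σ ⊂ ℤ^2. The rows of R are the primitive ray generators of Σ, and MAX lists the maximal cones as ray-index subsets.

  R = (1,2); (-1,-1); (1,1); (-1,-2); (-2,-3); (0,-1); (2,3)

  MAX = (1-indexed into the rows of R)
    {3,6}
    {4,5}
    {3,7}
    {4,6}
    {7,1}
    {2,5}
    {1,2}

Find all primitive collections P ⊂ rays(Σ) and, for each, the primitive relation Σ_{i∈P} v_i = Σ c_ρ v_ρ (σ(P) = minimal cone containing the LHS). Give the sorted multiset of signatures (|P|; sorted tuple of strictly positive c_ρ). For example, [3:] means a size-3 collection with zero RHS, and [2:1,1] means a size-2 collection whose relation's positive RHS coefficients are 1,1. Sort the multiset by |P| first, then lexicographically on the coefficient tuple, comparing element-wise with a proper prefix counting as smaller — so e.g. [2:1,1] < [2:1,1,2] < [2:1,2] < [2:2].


14 collections generate NE(X_Σ); each relation:

  {1,4}:  v_{1} + v_{4} = 0 ; sig = [2:]
  {2,3}:  v_{2} + v_{3} = 0 ; sig = [2:]
  {5,7}:  v_{5} + v_{7} = 0 ; sig = [2:]
  {1,3}:  v_{1} + v_{3} = v_{7} ; sig = [2:1]
  {1,5}:  v_{1} + v_{5} = v_{2} ; sig = [2:1]
  {1,6}:  v_{1} + v_{6} = v_{3} ; sig = [2:1]
  {2,4}:  v_{2} + v_{4} = v_{5} ; sig = [2:1]
  {2,6}:  v_{2} + v_{6} = v_{4} ; sig = [2:1]
  {2,7}:  v_{2} + v_{7} = v_{1} ; sig = [2:1]
  {3,4}:  v_{3} + v_{4} = v_{6} ; sig = [2:1]
  {3,5}:  v_{3} + v_{5} = v_{4} ; sig = [2:1]
  {4,7}:  v_{4} + v_{7} = v_{3} ; sig = [2:1]
  {5,6}:  v_{5} + v_{6} = 2·v_{4} ; sig = [2:2]
  {6,7}:  v_{6} + v_{7} = 2·v_{3} ; sig = [2:2]

so the primitive-relation signature multiset is
[[2:], [2:], [2:], [2:1], [2:1], [2:1], [2:1], [2:1], [2:1], [2:1], [2:1], [2:1], [2:2], [2:2]]


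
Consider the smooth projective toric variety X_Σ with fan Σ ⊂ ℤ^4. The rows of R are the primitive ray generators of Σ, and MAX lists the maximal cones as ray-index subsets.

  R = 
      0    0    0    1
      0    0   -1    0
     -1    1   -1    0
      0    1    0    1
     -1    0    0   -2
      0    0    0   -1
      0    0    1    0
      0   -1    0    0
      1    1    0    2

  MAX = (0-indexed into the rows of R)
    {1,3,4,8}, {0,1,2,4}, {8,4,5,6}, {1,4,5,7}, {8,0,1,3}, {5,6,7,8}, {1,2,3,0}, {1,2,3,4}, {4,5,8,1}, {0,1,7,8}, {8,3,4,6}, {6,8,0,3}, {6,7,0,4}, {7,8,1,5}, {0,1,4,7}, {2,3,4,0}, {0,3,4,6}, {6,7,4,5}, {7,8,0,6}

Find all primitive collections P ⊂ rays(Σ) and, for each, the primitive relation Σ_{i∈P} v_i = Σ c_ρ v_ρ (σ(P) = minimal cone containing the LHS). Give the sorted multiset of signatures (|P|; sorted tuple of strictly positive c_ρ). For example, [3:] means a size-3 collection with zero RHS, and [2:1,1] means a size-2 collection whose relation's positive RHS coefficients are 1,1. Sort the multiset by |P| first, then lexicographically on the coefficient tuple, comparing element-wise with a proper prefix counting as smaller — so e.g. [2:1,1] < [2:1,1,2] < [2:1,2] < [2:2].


11 minimal non-faces of Δ(Σ) (on 9 rays):

  P = {0,5}:  v_{0} + v_{5} = 0  ⟹  sig = [2:]
  P = {1,6}:  v_{1} + v_{6} = 0  ⟹  sig = [2:]
  P = {3,7}:  v_{3} + v_{7} = v_{0}  ⟹  sig = [2:1]
  P = {3,5}:  v_{3} + v_{5} = v_{4} + v_{8}  ⟹  sig = [2:1,1]
  P = {2,5}:  v_{2} + v_{5} = v_{1} + v_{3} + v_{4}  ⟹  sig = [2:1,1,1]
  P = {2,6}:  v_{2} + v_{6} = v_{0} + v_{3} + v_{4}  ⟹  sig = [2:1,1,1]
  P = {2,7}:  v_{2} + v_{7} = 2·v_{0} + v_{1} + v_{4}  ⟹  sig = [2:1,1,2]
  P = {2,8}:  v_{2} + v_{8} = v_{1} + 2·v_{3}  ⟹  sig = [2:1,2]
  P = {4,7,8}:  v_{4} + v_{7} + v_{8} = 0  ⟹  sig = [3:]
  P = {0,4,8}:  v_{0} + v_{4} + v_{8} = v_{3}  ⟹  sig = [3:1]
  P = {0,1,3,4}:  v_{0} + v_{1} + v_{3} + v_{4} = v_{2}  ⟹  sig = [4:1]

so the primitive-relation signature multiset is
    |P|=2: 8 collections, coeffs (), (), (1), (1,1), (1,1,1), (1,1,1), (1,1,2), (1,2)
    |P|=3: 2 collections, coeffs (), (1)
    |P|=4: 1 collection, coeffs (1)


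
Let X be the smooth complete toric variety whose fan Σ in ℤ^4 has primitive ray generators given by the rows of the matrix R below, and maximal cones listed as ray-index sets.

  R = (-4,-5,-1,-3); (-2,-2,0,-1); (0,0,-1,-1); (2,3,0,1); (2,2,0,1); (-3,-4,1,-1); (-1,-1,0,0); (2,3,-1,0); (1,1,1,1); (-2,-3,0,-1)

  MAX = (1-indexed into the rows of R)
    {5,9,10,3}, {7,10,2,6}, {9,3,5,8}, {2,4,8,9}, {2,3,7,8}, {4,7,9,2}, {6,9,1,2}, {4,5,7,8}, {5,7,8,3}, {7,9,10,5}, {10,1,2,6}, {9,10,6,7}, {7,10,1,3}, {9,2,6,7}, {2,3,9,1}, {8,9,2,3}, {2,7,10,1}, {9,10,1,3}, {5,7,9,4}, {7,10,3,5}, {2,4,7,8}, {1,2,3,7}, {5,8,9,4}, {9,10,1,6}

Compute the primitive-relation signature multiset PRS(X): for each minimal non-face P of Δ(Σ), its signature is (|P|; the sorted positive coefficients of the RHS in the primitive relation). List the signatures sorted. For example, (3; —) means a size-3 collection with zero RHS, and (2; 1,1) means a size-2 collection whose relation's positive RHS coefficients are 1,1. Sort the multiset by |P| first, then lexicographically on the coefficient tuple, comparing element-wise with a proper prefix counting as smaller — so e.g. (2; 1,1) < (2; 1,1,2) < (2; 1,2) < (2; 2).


Σ has 17 primitive collections:

  • {2,5}:  v_{2} + v_{5} = 0 ; sig = (2; —)
  • {4,10}:  v_{4} + v_{10} = 0 ; sig = (2; —)
  • {3,4}:  v_{3} + v_{4} = v_{8} ; sig = (2; 1)
  • {8,10}:  v_{8} + v_{10} = v_{3} ; sig = (2; 1)
  • {1,4}:  v_{1} + v_{4} = v_{2} + v_{3} ; sig = (2; 1,1)
  • {1,5}:  v_{1} + v_{5} = v_{3} + v_{10} ; sig = (2; 1,1)
  • {3,6}:  v_{3} + v_{6} = v_{1} + v_{9} ; sig = (2; 1,1)
  • {4,6}:  v_{4} + v_{6} = v_{2} + v_{9} ; sig = (2; 1,1)
  • {5,6}:  v_{5} + v_{6} = v_{9} + v_{10} ; sig = (2; 1,1)
  • {6,8}:  v_{6} + v_{8} = v_{2} + v_{3} + v_{9} ; sig = (2; 1,1,1)
  • {1,8}:  v_{1} + v_{8} = v_{2} + 2·v_{3} ; sig = (2; 1,2)
  • {3,7,9}:  v_{3} + v_{7} + v_{9} = 0 ; sig = (3; —)
  • {2,3,10}:  v_{2} + v_{3} + v_{10} = v_{1} ; sig = (3; 1)
  • {2,9,10}:  v_{2} + v_{9} + v_{10} = v_{6} ; sig = (3; 1)
  • {7,8,9}:  v_{7} + v_{8} + v_{9} = v_{4} ; sig = (3; 1)
  • {1,7,9}:  v_{1} + v_{7} + v_{9} = v_{2} + v_{10} ; sig = (3; 1,1)
  • {1,6,7}:  v_{1} + v_{6} + v_{7} = 2·v_{2} + 2·v_{10} ; sig = (3; 2,2)

so the primitive-relation signature multiset is
[(2; —), (2; —), (2; 1), (2; 1), (2; 1,1), (2; 1,1), (2; 1,1), (2; 1,1), (2; 1,1), (2; 1,1,1), (2; 1,2), (3; —), (3; 1), (3; 1), (3; 1), (3; 1,1), (3; 2,2)]


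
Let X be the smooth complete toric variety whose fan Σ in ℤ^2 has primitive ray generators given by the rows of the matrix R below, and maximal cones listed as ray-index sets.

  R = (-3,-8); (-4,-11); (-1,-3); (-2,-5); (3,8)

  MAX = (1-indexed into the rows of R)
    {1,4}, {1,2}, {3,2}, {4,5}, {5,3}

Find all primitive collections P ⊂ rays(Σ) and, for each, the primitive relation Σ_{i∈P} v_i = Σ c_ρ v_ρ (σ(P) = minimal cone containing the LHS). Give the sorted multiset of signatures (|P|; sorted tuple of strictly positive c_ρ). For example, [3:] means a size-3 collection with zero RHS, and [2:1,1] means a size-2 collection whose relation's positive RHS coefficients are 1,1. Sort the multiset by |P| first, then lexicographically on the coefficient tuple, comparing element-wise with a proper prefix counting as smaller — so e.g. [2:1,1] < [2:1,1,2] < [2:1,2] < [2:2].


Primitive collections (5):

  {1,5}:  v_{1} + v_{5} = 0  so sig = [2:]
  {1,3}:  v_{1} + v_{3} = v_{2}  so sig = [2:1]
  {2,5}:  v_{2} + v_{5} = v_{3}  so sig = [2:1]
  {3,4}:  v_{3} + v_{4} = v_{1}  so sig = [2:1]
  {2,4}:  v_{2} + v_{4} = 2·v_{1}  so sig = [2:2]

Sorted signature multiset PRS(X):
    [2:]
    [2:1]
    [2:1]
    [2:1]
    [2:2]


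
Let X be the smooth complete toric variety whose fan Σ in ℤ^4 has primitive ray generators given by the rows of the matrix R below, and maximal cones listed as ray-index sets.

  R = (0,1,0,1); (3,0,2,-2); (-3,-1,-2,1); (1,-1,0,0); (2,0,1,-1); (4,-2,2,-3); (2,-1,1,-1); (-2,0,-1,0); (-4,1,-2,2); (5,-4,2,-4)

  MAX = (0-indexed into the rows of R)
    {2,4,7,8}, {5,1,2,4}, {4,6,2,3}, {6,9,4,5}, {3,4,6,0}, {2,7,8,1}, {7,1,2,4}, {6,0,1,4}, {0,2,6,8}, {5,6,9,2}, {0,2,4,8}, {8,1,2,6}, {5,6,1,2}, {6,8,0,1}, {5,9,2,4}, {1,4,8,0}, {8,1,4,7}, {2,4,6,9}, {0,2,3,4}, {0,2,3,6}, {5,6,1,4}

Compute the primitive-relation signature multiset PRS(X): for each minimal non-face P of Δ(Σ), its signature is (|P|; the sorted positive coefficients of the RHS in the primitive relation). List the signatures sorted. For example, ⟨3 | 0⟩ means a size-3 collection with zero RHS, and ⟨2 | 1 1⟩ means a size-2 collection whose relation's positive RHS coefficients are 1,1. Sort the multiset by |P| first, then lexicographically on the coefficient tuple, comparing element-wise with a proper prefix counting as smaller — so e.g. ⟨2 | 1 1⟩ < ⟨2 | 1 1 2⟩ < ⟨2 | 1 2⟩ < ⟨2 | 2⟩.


|primitive collections| = 20. Relations:

  P = {0,5}:  v_{0} + v_{5} = v_{4} + v_{6}  →  sig = ⟨2 | 1 1⟩
  P = {0,7}:  v_{0} + v_{7} = v_{4} + v_{8}  →  sig = ⟨2 | 1 1⟩
  P = {1,3}:  v_{1} + v_{3} = v_{4} + v_{6}  →  sig = ⟨2 | 1 1⟩
  P = {3,7}:  v_{3} + v_{7} = v_{2} + v_{4}  →  sig = ⟨2 | 1 1⟩
  P = {3,8}:  v_{3} + v_{8} = v_{0} + v_{2}  →  sig = ⟨2 | 1 1⟩
  P = {5,8}:  v_{5} + v_{8} = v_{1} + v_{2}  →  sig = ⟨2 | 1 1⟩
  P = {6,7}:  v_{6} + v_{7} = v_{1} + v_{2}  →  sig = ⟨2 | 1 1⟩
  P = {8,9}:  v_{8} + v_{9} = v_{2} + v_{5}  →  sig = ⟨2 | 1 1⟩
  P = {7,9}:  v_{7} + v_{9} = v_{1} + 2·v_{2} + v_{4} + v_{5}  →  sig = ⟨2 | 1 1 1 2⟩
  P = {0,9}:  v_{0} + v_{9} = v_{2} + 2·v_{4} + 2·v_{6}  →  sig = ⟨2 | 1 2 2⟩
  P = {3,5}:  v_{3} + v_{5} = v_{2} + 2·v_{4} + 2·v_{6}  →  sig = ⟨2 | 1 2 2⟩
  P = {5,7}:  v_{5} + v_{7} = 2·v_{1} + 2·v_{2} + v_{4}  →  sig = ⟨2 | 1 2 2⟩
  P = {1,9}:  v_{1} + v_{9} = 2·v_{5}  →  sig = ⟨2 | 2⟩
  P = {3,9}:  v_{3} + v_{9} = 2·v_{2} + 3·v_{4} + 3·v_{6}  →  sig = ⟨2 | 2 3 3⟩
  P = {0,1,2}:  v_{0} + v_{1} + v_{2} = 0  →  sig = ⟨3 | 0⟩
  P = {4,6,8}:  v_{4} + v_{6} + v_{8} = 0  →  sig = ⟨3 | 0⟩
  P = {0,2,4,6}:  v_{0} + v_{2} + v_{4} + v_{6} = v_{3}  →  sig = ⟨4 | 1⟩
  P = {1,2,4,6}:  v_{1} + v_{2} + v_{4} + v_{6} = v_{5}  →  sig = ⟨4 | 1⟩
  P = {1,2,4,8}:  v_{1} + v_{2} + v_{4} + v_{8} = v_{7}  →  sig = ⟨4 | 1⟩
  P = {2,4,5,6}:  v_{2} + v_{4} + v_{5} + v_{6} = v_{9}  →  sig = ⟨4 | 1⟩

Signatures (|P|; sorted positive RHS coefficients), sorted:
    ⟨2 | 1 1⟩
    ⟨2 | 1 1⟩
    ⟨2 | 1 1⟩
    ⟨2 | 1 1⟩
    ⟨2 | 1 1⟩
    ⟨2 | 1 1⟩
    ⟨2 | 1 1⟩
    ⟨2 | 1 1⟩
    ⟨2 | 1 1 1 2⟩
    ⟨2 | 1 2 2⟩
    ⟨2 | 1 2 2⟩
    ⟨2 | 1 2 2⟩
    ⟨2 | 2⟩
    ⟨2 | 2 3 3⟩
    ⟨3 | 0⟩
    ⟨3 | 0⟩
    ⟨4 | 1⟩
    ⟨4 | 1⟩
    ⟨4 | 1⟩
    ⟨4 | 1⟩


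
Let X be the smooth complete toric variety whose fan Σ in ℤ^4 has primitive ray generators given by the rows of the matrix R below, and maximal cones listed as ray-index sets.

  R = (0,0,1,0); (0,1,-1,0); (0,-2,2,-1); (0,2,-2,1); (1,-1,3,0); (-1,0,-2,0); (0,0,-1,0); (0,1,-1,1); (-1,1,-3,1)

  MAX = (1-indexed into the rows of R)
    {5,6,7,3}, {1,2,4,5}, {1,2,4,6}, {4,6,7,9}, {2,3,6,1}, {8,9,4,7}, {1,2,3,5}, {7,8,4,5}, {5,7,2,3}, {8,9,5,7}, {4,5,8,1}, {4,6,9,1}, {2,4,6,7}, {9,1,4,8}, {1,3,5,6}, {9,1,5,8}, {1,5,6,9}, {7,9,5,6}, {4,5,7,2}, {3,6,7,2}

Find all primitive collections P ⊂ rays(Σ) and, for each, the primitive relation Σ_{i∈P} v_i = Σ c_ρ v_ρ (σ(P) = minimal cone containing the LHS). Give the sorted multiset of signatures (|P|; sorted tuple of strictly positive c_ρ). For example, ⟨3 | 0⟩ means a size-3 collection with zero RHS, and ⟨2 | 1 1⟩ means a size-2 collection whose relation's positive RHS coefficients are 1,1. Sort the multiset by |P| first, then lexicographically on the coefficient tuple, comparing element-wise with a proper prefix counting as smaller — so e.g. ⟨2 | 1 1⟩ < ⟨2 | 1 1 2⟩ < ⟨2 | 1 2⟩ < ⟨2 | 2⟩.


|primitive collections| = 10. Relations:

  • {1,7}:  v_{1} + v_{7} = 0 ; sig = ⟨2 | 0⟩
  • {3,4}:  v_{3} + v_{4} = 0 ; sig = ⟨2 | 0⟩
  • {2,8}:  v_{2} + v_{8} = v_{4} ; sig = ⟨2 | 1⟩
  • {6,8}:  v_{6} + v_{8} = v_{9} ; sig = ⟨2 | 1⟩
  • {2,9}:  v_{2} + v_{9} = v_{4} + v_{6} ; sig = ⟨2 | 1 1⟩
  • {3,8}:  v_{3} + v_{8} = v_{5} + v_{6} ; sig = ⟨2 | 1 1⟩
  • {3,9}:  v_{3} + v_{9} = v_{5} + 2·v_{6} ; sig = ⟨2 | 1 2⟩
  • {2,5,6}:  v_{2} + v_{5} + v_{6} = 0 ; sig = ⟨3 | 0⟩
  • {4,5,6}:  v_{4} + v_{5} + v_{6} = v_{8} ; sig = ⟨3 | 1⟩
  • {4,5,9}:  v_{4} + v_{5} + v_{9} = 2·v_{8} ; sig = ⟨3 | 2⟩

so the primitive-relation signature multiset is
    ⟨2 | 0⟩
    ⟨2 | 0⟩
    ⟨2 | 1⟩
    ⟨2 | 1⟩
    ⟨2 | 1 1⟩
    ⟨2 | 1 1⟩
    ⟨2 | 1 2⟩
    ⟨3 | 0⟩
    ⟨3 | 1⟩
    ⟨3 | 2⟩


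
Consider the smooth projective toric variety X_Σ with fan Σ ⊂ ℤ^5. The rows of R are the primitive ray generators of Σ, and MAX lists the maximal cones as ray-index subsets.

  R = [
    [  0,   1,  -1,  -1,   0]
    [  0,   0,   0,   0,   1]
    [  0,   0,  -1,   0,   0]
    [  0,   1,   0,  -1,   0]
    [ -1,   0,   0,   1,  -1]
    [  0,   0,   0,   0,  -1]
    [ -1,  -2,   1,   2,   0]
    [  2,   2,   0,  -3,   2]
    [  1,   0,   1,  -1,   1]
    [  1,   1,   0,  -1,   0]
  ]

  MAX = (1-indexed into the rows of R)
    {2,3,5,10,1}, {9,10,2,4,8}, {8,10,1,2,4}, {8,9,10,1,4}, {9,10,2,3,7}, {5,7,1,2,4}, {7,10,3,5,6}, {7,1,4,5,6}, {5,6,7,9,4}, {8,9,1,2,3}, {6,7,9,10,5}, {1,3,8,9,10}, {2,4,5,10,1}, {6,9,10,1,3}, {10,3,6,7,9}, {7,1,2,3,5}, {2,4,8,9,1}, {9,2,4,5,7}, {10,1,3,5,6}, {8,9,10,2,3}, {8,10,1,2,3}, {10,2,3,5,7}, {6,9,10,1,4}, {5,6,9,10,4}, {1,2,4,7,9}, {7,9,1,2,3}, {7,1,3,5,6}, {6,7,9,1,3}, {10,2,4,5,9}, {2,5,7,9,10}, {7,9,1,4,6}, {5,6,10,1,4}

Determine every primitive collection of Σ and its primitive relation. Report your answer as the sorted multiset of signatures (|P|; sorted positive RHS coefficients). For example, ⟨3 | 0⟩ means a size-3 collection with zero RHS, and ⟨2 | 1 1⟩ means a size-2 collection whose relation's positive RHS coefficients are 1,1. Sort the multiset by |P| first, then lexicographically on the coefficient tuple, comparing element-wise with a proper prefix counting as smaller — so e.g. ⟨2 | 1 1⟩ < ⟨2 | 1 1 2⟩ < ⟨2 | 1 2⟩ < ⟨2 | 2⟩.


The 10 primitive collections of Σ (r=10, n=5):

  P={2,6}:  v_{2} + v_{6} = 0  ⟹  sig = ⟨2 | 0⟩
  P={3,4}:  v_{3} + v_{4} = v_{1}  ⟹  sig = ⟨2 | 1⟩
  P={7,8}:  v_{7} + v_{8} = v_{2} + v_{9}  ⟹  sig = ⟨2 | 1 1⟩
  P={5,8}:  v_{5} + v_{8} = v_{2} + v_{4} + v_{10}  ⟹  sig = ⟨2 | 1 1 1⟩
  P={6,8}:  v_{6} + v_{8} = v_{1} + v_{9} + v_{10}  ⟹  sig = ⟨2 | 1 1 1⟩
  P={1,7,10}:  v_{1} + v_{7} + v_{10} = 0  ⟹  sig = ⟨3 | 0⟩
  P={3,5,9}:  v_{3} + v_{5} + v_{9} = 0  ⟹  sig = ⟨3 | 0⟩
  P={1,5,9}:  v_{1} + v_{5} + v_{9} = v_{4}  ⟹  sig = ⟨3 | 1⟩
  P={4,7,10}:  v_{4} + v_{7} + v_{10} = v_{5} + v_{9}  ⟹  sig = ⟨3 | 1 1⟩
  P={1,2,9,10}:  v_{1} + v_{2} + v_{9} + v_{10} = v_{8}  ⟹  sig = ⟨4 | 1⟩

Signatures (|P|; sorted positive RHS coefficients), sorted:
    |P|=2: 5 collections, coeffs (), (1), (1,1), (1,1,1), (1,1,1)
    |P|=3: 4 collections, coeffs (), (), (1), (1,1)
    |P|=4: 1 collection, coeffs (1)


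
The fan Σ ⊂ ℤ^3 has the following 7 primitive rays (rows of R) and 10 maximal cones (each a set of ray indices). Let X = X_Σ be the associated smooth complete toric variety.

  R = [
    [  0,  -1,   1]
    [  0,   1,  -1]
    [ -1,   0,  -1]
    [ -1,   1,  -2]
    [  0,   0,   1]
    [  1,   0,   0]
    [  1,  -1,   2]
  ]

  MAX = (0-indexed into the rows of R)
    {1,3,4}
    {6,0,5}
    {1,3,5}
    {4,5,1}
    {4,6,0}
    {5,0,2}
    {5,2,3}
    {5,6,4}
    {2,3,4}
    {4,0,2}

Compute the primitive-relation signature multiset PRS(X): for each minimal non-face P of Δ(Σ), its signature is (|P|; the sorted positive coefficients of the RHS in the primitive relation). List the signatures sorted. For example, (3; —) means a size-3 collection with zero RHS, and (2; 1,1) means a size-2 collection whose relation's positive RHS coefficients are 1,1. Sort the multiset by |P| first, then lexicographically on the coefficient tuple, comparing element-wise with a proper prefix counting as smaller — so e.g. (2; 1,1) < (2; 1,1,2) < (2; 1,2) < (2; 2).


Σ has 9 primitive collections:

  {0,1}:  v_{0} + v_{1} = 0 ; sig = (2; —)
  {3,6}:  v_{3} + v_{6} = 0 ; sig = (2; —)
  {0,3}:  v_{0} + v_{3} = v_{2} ; sig = (2; 1)
  {1,2}:  v_{1} + v_{2} = v_{3} ; sig = (2; 1)
  {2,6}:  v_{2} + v_{6} = v_{0} ; sig = (2; 1)
  {1,6}:  v_{1} + v_{6} = v_{4} + v_{5} ; sig = (2; 1,1)
  {2,4,5}:  v_{2} + v_{4} + v_{5} = 0 ; sig = (3; —)
  {0,4,5}:  v_{0} + v_{4} + v_{5} = v_{6} ; sig = (3; 1)
  {3,4,5}:  v_{3} + v_{4} + v_{5} = v_{1} ; sig = (3; 1)

Hence PRS(X_Σ) =
    (2; —)
    (2; —)
    (2; 1)
    (2; 1)
    (2; 1)
    (2; 1,1)
    (3; —)
    (3; 1)
    (3; 1)


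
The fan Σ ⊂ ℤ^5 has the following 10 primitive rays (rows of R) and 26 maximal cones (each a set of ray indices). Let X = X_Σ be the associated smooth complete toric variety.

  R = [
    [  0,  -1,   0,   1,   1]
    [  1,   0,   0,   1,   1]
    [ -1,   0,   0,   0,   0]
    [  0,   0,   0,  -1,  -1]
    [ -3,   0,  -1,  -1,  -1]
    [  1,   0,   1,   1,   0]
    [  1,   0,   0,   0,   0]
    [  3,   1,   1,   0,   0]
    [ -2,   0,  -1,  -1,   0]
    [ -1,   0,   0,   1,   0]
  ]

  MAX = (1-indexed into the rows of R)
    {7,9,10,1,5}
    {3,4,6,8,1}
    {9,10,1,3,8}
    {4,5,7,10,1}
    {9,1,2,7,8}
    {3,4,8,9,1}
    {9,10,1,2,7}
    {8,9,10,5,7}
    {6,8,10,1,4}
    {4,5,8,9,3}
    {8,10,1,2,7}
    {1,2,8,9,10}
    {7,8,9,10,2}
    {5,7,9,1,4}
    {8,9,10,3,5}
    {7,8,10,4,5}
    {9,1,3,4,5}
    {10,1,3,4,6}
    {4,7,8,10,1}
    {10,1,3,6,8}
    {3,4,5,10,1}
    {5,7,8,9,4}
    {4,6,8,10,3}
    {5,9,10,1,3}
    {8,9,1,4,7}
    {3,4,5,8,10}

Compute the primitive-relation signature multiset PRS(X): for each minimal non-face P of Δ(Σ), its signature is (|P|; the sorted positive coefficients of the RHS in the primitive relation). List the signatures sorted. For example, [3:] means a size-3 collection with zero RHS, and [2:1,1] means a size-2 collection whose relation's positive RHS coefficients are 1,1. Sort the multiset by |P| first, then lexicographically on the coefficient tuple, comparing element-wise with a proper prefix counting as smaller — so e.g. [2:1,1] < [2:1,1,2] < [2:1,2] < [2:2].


12 minimal non-faces of Δ(Σ) (on 10 rays):

  • {3,7}:  v_{3} + v_{7} = 0 — sig = [2:]
  • {2,4}:  v_{2} + v_{4} = v_{7} — sig = [2:1]
  • {6,9}:  v_{6} + v_{9} = v_{3} — sig = [2:1]
  • {2,5}:  v_{2} + v_{5} = v_{7} + v_{9} + v_{10} — sig = [2:1,1,1]
  • {2,6}:  v_{2} + v_{6} = v_{1} + v_{8} + v_{10} — sig = [2:1,1,1]
  • {5,6}:  v_{5} + v_{6} = v_{3} + v_{4} + v_{10} — sig = [2:1,1,1]
  • {2,3}:  v_{2} + v_{3} = v_{1} + v_{8} + v_{9} + v_{10} — sig = [2:1,1,1,1]
  • {6,7}:  v_{6} + v_{7} = v_{1} + v_{4} + v_{8} + v_{10} — sig = [2:1,1,1,1]
  • {1,5,8}:  v_{1} + v_{5} + v_{8} = 0 — sig = [3:]
  • {4,9,10}:  v_{4} + v_{9} + v_{10} = v_{5} — sig = [3:1]
  • {1,3,4,8,10}:  v_{1} + v_{3} + v_{4} + v_{8} + v_{10} = v_{6} — sig = [5:1]
  • {1,7,8,9,10}:  v_{1} + v_{7} + v_{8} + v_{9} + v_{10} = v_{2} — sig = [5:1]

Hence PRS(X_Σ) =
    |P|=2: 8 collections, coeffs (), (1), (1), (1,1,1), (1,1,1), (1,1,1), (1,1,1,1), (1,1,1,1)
    |P|=3: 2 collections, coeffs (), (1)
    |P|=5: 2 collections, coeffs (1), (1)


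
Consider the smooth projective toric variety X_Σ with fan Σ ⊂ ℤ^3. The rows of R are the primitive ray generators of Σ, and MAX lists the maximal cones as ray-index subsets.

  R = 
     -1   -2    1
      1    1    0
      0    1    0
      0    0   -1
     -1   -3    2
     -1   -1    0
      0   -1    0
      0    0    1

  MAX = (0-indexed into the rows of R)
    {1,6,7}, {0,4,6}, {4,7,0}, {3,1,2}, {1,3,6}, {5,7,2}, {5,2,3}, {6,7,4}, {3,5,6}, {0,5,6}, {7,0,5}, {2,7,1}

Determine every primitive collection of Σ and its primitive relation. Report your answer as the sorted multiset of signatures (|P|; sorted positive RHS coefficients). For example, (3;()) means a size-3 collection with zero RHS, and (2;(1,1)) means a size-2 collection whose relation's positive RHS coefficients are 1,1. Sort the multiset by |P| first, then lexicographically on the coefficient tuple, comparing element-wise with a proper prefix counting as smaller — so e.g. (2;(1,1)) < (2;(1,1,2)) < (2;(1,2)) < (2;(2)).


12 minimal non-faces of Δ(Σ) (on 8 rays):

  {1,5}:  v_{1} + v_{5} = 0 ; sig = (2;())
  {2,6}:  v_{2} + v_{6} = 0 ; sig = (2;())
  {3,7}:  v_{3} + v_{7} = 0 ; sig = (2;())
  {0,1}:  v_{0} + v_{1} = v_{6} + v_{7} ; sig = (2;(1,1))
  {0,2}:  v_{0} + v_{2} = v_{5} + v_{7} ; sig = (2;(1,1))
  {0,3}:  v_{0} + v_{3} = v_{5} + v_{6} ; sig = (2;(1,1))
  {2,4}:  v_{2} + v_{4} = v_{0} + v_{7} ; sig = (2;(1,1))
  {3,4}:  v_{3} + v_{4} = v_{0} + v_{6} ; sig = (2;(1,1))
  {4,5}:  v_{4} + v_{5} = 2·v_{0} ; sig = (2;(2))
  {1,4}:  v_{1} + v_{4} = 2·v_{6} + 2·v_{7} ; sig = (2;(2,2))
  {0,6,7}:  v_{0} + v_{6} + v_{7} = v_{4} ; sig = (3;(1))
  {5,6,7}:  v_{5} + v_{6} + v_{7} = v_{0} ; sig = (3;(1))

Signatures (|P|; sorted positive RHS coefficients), sorted:
[(2;()), (2;()), (2;()), (2;(1,1)), (2;(1,1)), (2;(1,1)), (2;(1,1)), (2;(1,1)), (2;(2)), (2;(2,2)), (3;(1)), (3;(1))]
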